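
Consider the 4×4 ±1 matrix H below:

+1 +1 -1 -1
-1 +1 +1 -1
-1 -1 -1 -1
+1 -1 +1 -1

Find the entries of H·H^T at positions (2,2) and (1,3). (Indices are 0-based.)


Row 1 of H: [-1, 1, 1, -1].
Row 2 of H: [-1, -1, -1, -1].
Row 3 of H: [1, -1, 1, -1].
(H·H^T)[2][2] = Σ_j H[2][j]·H[2][j] = (-1)² + (-1)² + (-1)² + (-1)² = 1 + 1 + 1 + 1 = 4.
(H·H^T)[1][3] = Σ_j H[1][j]·H[3][j] = (-1)·(1) + (1)·(-1) + (1)·(1) + (-1)·(-1) = -1 + -1 + 1 + 1 = 0.
So rows 1 and 3 are orthogonal; the diagonal entry equals n = 4.

(2,2) entry = 4; (1,3) entry = 0.


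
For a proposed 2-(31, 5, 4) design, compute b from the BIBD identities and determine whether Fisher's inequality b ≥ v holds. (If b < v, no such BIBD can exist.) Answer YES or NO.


r = λ(v − 1)/(k − 1) = 4·30/4 = 30.
b = vr/k = 31·30/5 = 186.
Fisher's inequality: b ≥ v ⇔ 186 ≥ 31? YES.

YES


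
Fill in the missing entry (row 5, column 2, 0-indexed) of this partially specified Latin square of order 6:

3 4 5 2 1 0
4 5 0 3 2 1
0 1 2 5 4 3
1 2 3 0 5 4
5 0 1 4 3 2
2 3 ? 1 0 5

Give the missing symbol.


Row 5 contains symbols [0, 1, 2, 3, 5] — missing [4].
Column 2 contains symbols [0, 1, 2, 3, 5] — missing [4].
The missing symbol must appear in both missing sets; intersection = [4].
Therefore the hidden value is 4.

Missing value = 4.


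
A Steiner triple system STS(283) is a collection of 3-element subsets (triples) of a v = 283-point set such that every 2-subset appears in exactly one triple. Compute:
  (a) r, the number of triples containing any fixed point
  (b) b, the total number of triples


An STS(v) is a 2-(v, 3, 1) BIBD: block size k = 3, λ = 1.
Replication: r(k − 1) = λ(v − 1) ⇒ r·2 = 283 − 1 = 282 ⇒ r = 141.
Block count: bk = vr ⇒ b·3 = 283·141 = 39903 ⇒ b = 13301.

r = 141, b = 13301.


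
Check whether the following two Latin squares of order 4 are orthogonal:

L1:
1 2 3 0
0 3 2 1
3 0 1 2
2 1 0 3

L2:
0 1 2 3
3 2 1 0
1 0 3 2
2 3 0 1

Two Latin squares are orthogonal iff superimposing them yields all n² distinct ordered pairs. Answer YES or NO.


Form the n² = 16 superimposed pairs (L1[i][j], L2[i][j]), row by row (rows and columns indexed from 0):
row 0: (1,0) (2,1) (3,2) (0,3)
row 1: (0,3) (3,2) (2,1) (1,0)
row 2: (3,1) (0,0) (1,3) (2,2)
row 3: (2,2) (1,3) (0,0) (3,1)
Orthogonality requires all 16 pairs distinct.
But the pair (0,3) repeats: cell (0,3) has L1 = 0, L2 = 3, and cell (1,0) has L1 = 0, L2 = 3.
A repeated pair means some other pair never occurs (only 8 distinct pairs out of 16), so the squares are not orthogonal.
Conclusion: NO.

NO


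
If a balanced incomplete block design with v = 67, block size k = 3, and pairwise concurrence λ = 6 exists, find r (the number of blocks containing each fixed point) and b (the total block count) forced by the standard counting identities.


Any 2-(v, k, λ) BIBD satisfies two necessary conditions:
  (i)  Each point sits in r blocks, and counting incidences through any fixed point gives r(k − 1) = λ(v − 1), so r = λ(v − 1)/(k − 1).
  (ii) Total incidences bk = vr, so b = vr/k.
Step 1: r = λ(v − 1)/(k − 1) = 6·(67 − 1)/(3 − 1) = 6·66/2 = 396/2 = 198.
Step 2: b = vr/k = 67·198/3 = 13266/3 = 4422.
Check integrality: r = 198 ∈ Z ✓, b = 4422 ∈ Z ✓.
(These identities are necessary conditions: they determine r and b for any design with these parameters, but do not by themselves prove that one exists.)

r = 198, b = 4422.


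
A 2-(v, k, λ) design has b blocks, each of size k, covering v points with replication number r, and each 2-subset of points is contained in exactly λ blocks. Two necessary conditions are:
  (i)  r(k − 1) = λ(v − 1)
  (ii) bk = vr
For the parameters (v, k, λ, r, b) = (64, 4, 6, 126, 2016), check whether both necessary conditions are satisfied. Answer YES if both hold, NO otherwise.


Condition (i): r(k − 1) = 126·3 = 378; λ(v − 1) = 6·63 = 378. Match? YES.
Condition (ii): bk = 2016·4 = 8064; vr = 64·126 = 8064. Match? YES.
Both conditions hold? YES.

YES


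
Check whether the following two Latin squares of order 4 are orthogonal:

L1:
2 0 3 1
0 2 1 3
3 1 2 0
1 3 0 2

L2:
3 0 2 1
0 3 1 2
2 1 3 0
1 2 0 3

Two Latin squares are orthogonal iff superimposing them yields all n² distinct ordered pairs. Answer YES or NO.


Form the n² = 16 superimposed pairs (L1[i][j], L2[i][j]), row by row (rows and columns indexed from 0):
row 0: (2,3) (0,0) (3,2) (1,1)
row 1: (0,0) (2,3) (1,1) (3,2)
row 2: (3,2) (1,1) (2,3) (0,0)
row 3: (1,1) (3,2) (0,0) (2,3)
Orthogonality requires all 16 pairs distinct.
But the pair (0,0) repeats: cell (0,1) has L1 = 0, L2 = 0, and cell (1,0) has L1 = 0, L2 = 0.
A repeated pair means some other pair never occurs (only 4 distinct pairs out of 16), so the squares are not orthogonal.
Conclusion: NO.

NO


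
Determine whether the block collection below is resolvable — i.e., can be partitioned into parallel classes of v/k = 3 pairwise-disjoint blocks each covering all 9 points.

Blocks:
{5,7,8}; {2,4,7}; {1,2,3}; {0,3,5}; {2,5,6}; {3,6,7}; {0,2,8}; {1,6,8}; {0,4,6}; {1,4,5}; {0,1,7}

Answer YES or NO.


v = 9, block size k = 3, number of blocks = 11.
For resolvability, blocks must partition into parallel classes of size v/k = 3.
Total blocks must therefore be a multiple of 3: 11 = 3·3 + 2 ⇒ not divisible ✗.
Resolvable? NO.

NO


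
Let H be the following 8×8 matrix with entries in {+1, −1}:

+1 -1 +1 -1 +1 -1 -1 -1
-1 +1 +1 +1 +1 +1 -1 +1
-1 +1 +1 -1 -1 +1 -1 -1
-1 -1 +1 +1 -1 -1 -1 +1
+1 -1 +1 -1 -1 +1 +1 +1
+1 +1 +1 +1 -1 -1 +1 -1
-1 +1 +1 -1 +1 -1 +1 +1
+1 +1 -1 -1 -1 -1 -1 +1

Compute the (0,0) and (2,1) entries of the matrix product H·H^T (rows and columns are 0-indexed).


Row 0 of H: [1, -1, 1, -1, 1, -1, -1, -1].
Row 1 of H: [-1, 1, 1, 1, 1, 1, -1, 1].
Row 2 of H: [-1, 1, 1, -1, -1, 1, -1, -1].
(H·H^T)[0][0] = Σ_j H[0][j]·H[0][j] = (1)² + (-1)² + (1)² + (-1)² + (1)² + (-1)² + (-1)² + (-1)² = 1 + 1 + 1 + 1 + 1 + 1 + 1 + 1 = 8.
(H·H^T)[2][1] = Σ_j H[2][j]·H[1][j] = (-1)·(-1) + (1)·(1) + (1)·(1) + (-1)·(1) + (-1)·(1) + (1)·(1) + (-1)·(-1) + (-1)·(1) = 1 + 1 + 1 + -1 + -1 + 1 + 1 + -1 = 2.
Rows 2 and 1 are not orthogonal (dot product = 2 ≠ 0), so H is not a Hadamard matrix.

(0,0) entry = 8; (2,1) entry = 2.


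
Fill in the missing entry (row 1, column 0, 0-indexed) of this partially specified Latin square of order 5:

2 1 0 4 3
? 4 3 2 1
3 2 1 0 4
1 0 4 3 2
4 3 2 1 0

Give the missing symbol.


Row 1 contains symbols [1, 2, 3, 4] — missing [0].
Column 0 contains symbols [1, 2, 3, 4] — missing [0].
The missing symbol must appear in both missing sets; intersection = [0].
Therefore the hidden value is 0.

Missing value = 0.


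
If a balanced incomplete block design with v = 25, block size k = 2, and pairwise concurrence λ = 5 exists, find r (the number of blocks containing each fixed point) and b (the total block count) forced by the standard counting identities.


Any 2-(v, k, λ) BIBD satisfies two necessary conditions:
  (i)  Each point sits in r blocks, and counting incidences through any fixed point gives r(k − 1) = λ(v − 1), so r = λ(v − 1)/(k − 1).
  (ii) Total incidences bk = vr, so b = vr/k.
Step 1: r = λ(v − 1)/(k − 1) = 5·(25 − 1)/(2 − 1) = 5·24/1 = 120/1 = 120.
Step 2: b = vr/k = 25·120/2 = 3000/2 = 1500.
Check integrality: r = 120 ∈ Z ✓, b = 1500 ∈ Z ✓.
(These identities are necessary conditions: they determine r and b for any design with these parameters, but do not by themselves prove that one exists.)

r = 120, b = 1500.


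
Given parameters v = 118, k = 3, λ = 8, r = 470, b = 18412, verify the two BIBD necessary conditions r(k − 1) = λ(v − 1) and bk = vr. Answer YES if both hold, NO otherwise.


Condition (i): r(k − 1) = 470·2 = 940; λ(v − 1) = 8·117 = 936. Match? NO.
Condition (ii): bk = 18412·3 = 55236; vr = 118·470 = 55460. Match? NO.
Both conditions hold? NO.

NO


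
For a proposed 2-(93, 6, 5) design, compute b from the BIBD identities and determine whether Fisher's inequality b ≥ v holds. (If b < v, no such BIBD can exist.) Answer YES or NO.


b = λv(v − 1)/(k(k − 1)) = 5·93·92/(6·5) = 42780/30 = 1426.
Compare with v = 93: b ≥ v, so Fisher's inequality holds.

YES


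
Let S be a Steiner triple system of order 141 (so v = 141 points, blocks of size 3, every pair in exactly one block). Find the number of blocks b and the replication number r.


An STS(v) is a 2-(v, 3, 1) BIBD: block size k = 3, λ = 1.
Replication: r(k − 1) = λ(v − 1) ⇒ r·2 = 141 − 1 = 140 ⇒ r = 70.
Block count: b = v(v − 1)/6 = 141·140/6 = 19740/6 = 3290.

r = 70, b = 3290.


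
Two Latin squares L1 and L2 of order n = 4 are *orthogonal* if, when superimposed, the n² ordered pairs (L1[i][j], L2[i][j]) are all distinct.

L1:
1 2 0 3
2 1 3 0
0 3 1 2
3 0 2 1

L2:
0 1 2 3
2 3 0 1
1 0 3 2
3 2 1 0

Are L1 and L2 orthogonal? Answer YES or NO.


Form the n² = 16 superimposed pairs (L1[i][j], L2[i][j]), row by row (rows and columns indexed from 0):
row 0: (1,0) (2,1) (0,2) (3,3)
row 1: (2,2) (1,3) (3,0) (0,1)
row 2: (0,1) (3,0) (1,3) (2,2)
row 3: (3,3) (0,2) (2,1) (1,0)
Orthogonality requires all 16 pairs distinct.
But the pair (0,1) repeats: cell (1,3) has L1 = 0, L2 = 1, and cell (2,0) has L1 = 0, L2 = 1.
A repeated pair means some other pair never occurs (only 8 distinct pairs out of 16), so the squares are not orthogonal.
Conclusion: NO.

NO


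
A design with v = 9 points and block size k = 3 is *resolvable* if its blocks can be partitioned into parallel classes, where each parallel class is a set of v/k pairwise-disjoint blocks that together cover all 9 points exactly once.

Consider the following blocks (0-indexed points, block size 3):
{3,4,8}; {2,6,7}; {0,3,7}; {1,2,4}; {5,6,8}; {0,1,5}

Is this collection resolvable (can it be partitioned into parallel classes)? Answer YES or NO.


v = 9, block size k = 3, number of blocks = 6.
For resolvability, blocks must partition into parallel classes of size v/k = 3.
Total blocks must therefore be a multiple of 3: 6 = 3·2 + 0 ⇒ divisible ✓.
Greedy packing gives 2 candidate class(es). Each should be a full parallel class (size 3, covers all 9 points).
  Class 1 (3 blocks): {3,4,8}; {2,6,7}; {0,1,5}. Points covered: [0, 1, 2, 3, 4, 5, 6, 7, 8].
  Class 2 (3 blocks): {0,3,7}; {1,2,4}; {5,6,8}. Points covered: [0, 1, 2, 3, 4, 5, 6, 7, 8].
All classes full (size 3)? YES. All classes cover every point? YES.
Resolvable? YES.

YES


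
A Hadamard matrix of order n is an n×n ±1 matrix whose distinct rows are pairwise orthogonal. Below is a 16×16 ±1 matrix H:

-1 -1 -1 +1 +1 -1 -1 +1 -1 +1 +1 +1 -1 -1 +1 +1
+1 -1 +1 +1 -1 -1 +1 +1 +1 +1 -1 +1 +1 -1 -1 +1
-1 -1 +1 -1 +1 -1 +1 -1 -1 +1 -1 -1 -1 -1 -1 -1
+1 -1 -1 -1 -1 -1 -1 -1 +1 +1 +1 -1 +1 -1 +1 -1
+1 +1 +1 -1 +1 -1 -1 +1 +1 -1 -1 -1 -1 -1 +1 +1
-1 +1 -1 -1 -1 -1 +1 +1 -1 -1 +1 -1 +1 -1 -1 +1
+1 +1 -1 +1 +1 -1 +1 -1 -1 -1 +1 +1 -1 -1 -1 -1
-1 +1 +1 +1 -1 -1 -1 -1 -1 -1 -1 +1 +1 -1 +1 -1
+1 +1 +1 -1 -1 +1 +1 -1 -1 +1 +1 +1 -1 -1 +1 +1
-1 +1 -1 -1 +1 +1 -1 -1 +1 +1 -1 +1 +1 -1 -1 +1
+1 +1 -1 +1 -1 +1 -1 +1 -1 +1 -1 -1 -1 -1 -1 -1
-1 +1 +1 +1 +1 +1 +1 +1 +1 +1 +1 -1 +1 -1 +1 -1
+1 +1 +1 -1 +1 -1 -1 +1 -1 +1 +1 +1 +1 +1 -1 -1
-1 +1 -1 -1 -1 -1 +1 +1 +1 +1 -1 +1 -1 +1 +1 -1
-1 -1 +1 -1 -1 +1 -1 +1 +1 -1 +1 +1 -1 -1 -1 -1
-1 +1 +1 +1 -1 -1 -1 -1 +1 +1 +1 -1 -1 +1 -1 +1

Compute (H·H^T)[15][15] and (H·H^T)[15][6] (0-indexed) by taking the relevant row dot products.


Row 6 of H: [1, 1, -1, 1, 1, -1, 1, -1, -1, -1, 1, 1, -1, -1, -1, -1].
Row 15 of H: [-1, 1, 1, 1, -1, -1, -1, -1, 1, 1, 1, -1, -1, 1, -1, 1].
(H·H^T)[15][15] = Σ_j H[15][j]·H[15][j] = (-1)² + (1)² + (1)² + (1)² + (-1)² + (-1)² + (-1)² + (-1)² + (1)² + (1)² + (1)² + (-1)² + (-1)² + (1)² + (-1)² + (1)² = 1 + 1 + 1 + 1 + 1 + 1 + 1 + 1 + 1 + 1 + 1 + 1 + 1 + 1 + 1 + 1 = 16.
(H·H^T)[15][6] = Σ_j H[15][j]·H[6][j] = (-1)·(1) + (1)·(1) + (1)·(-1) + (1)·(1) + (-1)·(1) + (-1)·(-1) + (-1)·(1) + (-1)·(-1) + (1)·(-1) + (1)·(-1) + (1)·(1) + (-1)·(1) + (-1)·(-1) + (1)·(-1) + (-1)·(-1) + (1)·(-1) = -1 + 1 + -1 + 1 + -1 + 1 + -1 + 1 + -1 + -1 + 1 + -1 + 1 + -1 + 1 + -1 = -2.
Rows 15 and 6 are not orthogonal (dot product = -2 ≠ 0), so H is not a Hadamard matrix.

(15,15) entry = 16; (15,6) entry = -2.


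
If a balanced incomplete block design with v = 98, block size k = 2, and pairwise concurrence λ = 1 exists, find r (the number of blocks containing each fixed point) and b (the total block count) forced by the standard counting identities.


Any 2-(v, k, λ) BIBD satisfies two necessary conditions:
  (i)  Each point sits in r blocks, and counting incidences through any fixed point gives r(k − 1) = λ(v − 1), so r = λ(v − 1)/(k − 1).
  (ii) Total incidences bk = vr, so b = vr/k.
Step 1: r = λ(v − 1)/(k − 1) = 1·(98 − 1)/(2 − 1) = 1·97/1 = 97/1 = 97.
Step 2: b = vr/k = 98·97/2 = 9506/2 = 4753.
Check integrality: r = 97 ∈ Z ✓, b = 4753 ∈ Z ✓.
(These identities are necessary conditions: they determine r and b for any design with these parameters, but do not by themselves prove that one exists.)

r = 97, b = 4753.


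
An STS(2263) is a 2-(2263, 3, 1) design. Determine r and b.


An STS(v) is a 2-(v, 3, 1) BIBD: block size k = 3, λ = 1.
Replication: r(k − 1) = λ(v − 1) ⇒ r·2 = 2263 − 1 = 2262 ⇒ r = 1131.
Block count: b = v(v − 1)/6 = 2263·2262/6 = 5118906/6 = 853151.

r = 1131, b = 853151.


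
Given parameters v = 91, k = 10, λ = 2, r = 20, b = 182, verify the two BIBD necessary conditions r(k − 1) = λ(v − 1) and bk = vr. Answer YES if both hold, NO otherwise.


Condition (i): r(k − 1) = 20·9 = 180; λ(v − 1) = 2·90 = 180. Match? YES.
Condition (ii): bk = 182·10 = 1820; vr = 91·20 = 1820. Match? YES.
Both conditions hold? YES.

YES


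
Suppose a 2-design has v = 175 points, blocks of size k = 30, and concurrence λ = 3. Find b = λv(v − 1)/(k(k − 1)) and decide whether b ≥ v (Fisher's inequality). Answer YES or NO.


b = λv(v − 1)/(k(k − 1)) = 3·175·174/(30·29) = 91350/870 = 105.
Compare with v = 175: b < v, so Fisher's inequality fails.

NO


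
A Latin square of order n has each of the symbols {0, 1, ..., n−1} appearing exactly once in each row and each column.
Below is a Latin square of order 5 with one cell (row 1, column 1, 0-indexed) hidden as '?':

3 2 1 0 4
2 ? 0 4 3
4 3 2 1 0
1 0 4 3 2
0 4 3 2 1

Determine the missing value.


Row 1 contains symbols [0, 2, 3, 4] — missing [1].
Column 1 contains symbols [0, 2, 3, 4] — missing [1].
The missing symbol must appear in both missing sets; intersection = [1].
Therefore the hidden value is 1.

Missing value = 1.


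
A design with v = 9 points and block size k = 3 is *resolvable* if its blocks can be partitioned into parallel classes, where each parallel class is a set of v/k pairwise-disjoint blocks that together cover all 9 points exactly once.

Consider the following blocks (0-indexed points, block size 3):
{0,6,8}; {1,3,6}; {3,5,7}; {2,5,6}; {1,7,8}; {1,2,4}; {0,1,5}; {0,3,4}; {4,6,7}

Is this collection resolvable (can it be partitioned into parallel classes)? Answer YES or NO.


v = 9, block size k = 3, number of blocks = 9.
For resolvability, blocks must partition into parallel classes of size v/k = 3.
Total blocks must therefore be a multiple of 3: 9 = 3·3 + 0 ⇒ divisible ✓.
Consider block {1,3,6}. It intersects every other block in the collection, so no parallel class of size 3 can contain it.
Since every block must belong to some parallel class in a resolution, the collection cannot be partitioned into parallel classes.
Resolvable? NO.

NO


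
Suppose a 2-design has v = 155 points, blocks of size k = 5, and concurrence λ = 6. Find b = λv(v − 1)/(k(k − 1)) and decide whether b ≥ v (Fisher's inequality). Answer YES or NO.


r = λ(v − 1)/(k − 1) = 6·154/4 = 231.
b = vr/k = 155·231/5 = 7161.
Fisher's inequality: b ≥ v ⇔ 7161 ≥ 155? YES.

YES


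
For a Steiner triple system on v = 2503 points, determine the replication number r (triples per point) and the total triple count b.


An STS(v) is a 2-(v, 3, 1) BIBD: block size k = 3, λ = 1.
Replication: r(k − 1) = λ(v − 1) ⇒ r·2 = 2503 − 1 = 2502 ⇒ r = 1251.
Block count: bk = vr ⇒ b·3 = 2503·1251 = 3131253 ⇒ b = 1043751.

r = 1251, b = 1043751.


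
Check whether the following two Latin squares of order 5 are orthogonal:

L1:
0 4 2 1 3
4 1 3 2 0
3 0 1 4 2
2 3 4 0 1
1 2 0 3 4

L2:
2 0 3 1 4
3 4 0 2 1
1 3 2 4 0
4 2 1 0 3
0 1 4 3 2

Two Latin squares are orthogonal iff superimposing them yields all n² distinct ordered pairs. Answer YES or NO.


Form the n² = 25 superimposed pairs (L1[i][j], L2[i][j]), row by row (rows and columns indexed from 0):
row 0: (0,2) (4,0) (2,3) (1,1) (3,4)
row 1: (4,3) (1,4) (3,0) (2,2) (0,1)
row 2: (3,1) (0,3) (1,2) (4,4) (2,0)
row 3: (2,4) (3,2) (4,1) (0,0) (1,3)
row 4: (1,0) (2,1) (0,4) (3,3) (4,2)
Orthogonality requires all 25 pairs distinct.
Check by first coordinate: for each symbol s of L1, list the L2 entries in the n cells where L1 = s; they must all differ.
  L1 = 0: L2 entries (in reading order) 2, 1, 3, 0, 4 — all 5 distinct ✓
  L1 = 1: L2 entries (in reading order) 1, 4, 2, 3, 0 — all 5 distinct ✓
  L1 = 2: L2 entries (in reading order) 3, 2, 0, 4, 1 — all 5 distinct ✓
  L1 = 3: L2 entries (in reading order) 4, 0, 1, 2, 3 — all 5 distinct ✓
  L1 = 4: L2 entries (in reading order) 0, 3, 4, 1, 2 — all 5 distinct ✓
Every symbol of L1 meets every symbol of L2 exactly once, so all 25 pairs are distinct (25 of 25).
Conclusion: YES.

YES


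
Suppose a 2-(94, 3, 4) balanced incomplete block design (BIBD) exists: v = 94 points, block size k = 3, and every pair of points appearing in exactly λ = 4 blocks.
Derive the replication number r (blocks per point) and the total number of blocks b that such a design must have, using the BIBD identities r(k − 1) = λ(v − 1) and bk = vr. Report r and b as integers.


Any 2-(v, k, λ) BIBD satisfies two necessary conditions:
  (i)  Each point sits in r blocks, and counting incidences through any fixed point gives r(k − 1) = λ(v − 1), so r = λ(v − 1)/(k − 1).
  (ii) Total incidences bk = vr, so b = vr/k.
Step 1: r = λ(v − 1)/(k − 1) = 4·(94 − 1)/(3 − 1) = 4·93/2 = 372/2 = 186.
Step 2: b = vr/k = 94·186/3 = 17484/3 = 5828.
Check integrality: r = 186 ∈ Z ✓, b = 5828 ∈ Z ✓.
(These identities are necessary conditions: they determine r and b for any design with these parameters, but do not by themselves prove that one exists.)

r = 186, b = 5828.


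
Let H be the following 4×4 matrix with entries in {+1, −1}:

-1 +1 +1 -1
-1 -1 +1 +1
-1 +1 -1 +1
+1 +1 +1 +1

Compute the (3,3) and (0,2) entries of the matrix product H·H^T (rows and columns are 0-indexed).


Row 0 of H: [-1, 1, 1, -1].
Row 2 of H: [-1, 1, -1, 1].
Row 3 of H: [1, 1, 1, 1].
(H·H^T)[3][3] = Σ_j H[3][j]·H[3][j] = (1)² + (1)² + (1)² + (1)² = 1 + 1 + 1 + 1 = 4.
(H·H^T)[0][2] = Σ_j H[0][j]·H[2][j] = (-1)·(-1) + (1)·(1) + (1)·(-1) + (-1)·(1) = 1 + 1 + -1 + -1 = 0.
So rows 0 and 2 are orthogonal; the diagonal entry equals n = 4.

(3,3) entry = 4; (0,2) entry = 0.


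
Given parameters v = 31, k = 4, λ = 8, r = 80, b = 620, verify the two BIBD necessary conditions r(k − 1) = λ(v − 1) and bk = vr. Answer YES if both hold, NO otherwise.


Condition (i): r(k − 1) = 80·3 = 240; λ(v − 1) = 8·30 = 240. Match? YES.
Condition (ii): bk = 620·4 = 2480; vr = 31·80 = 2480. Match? YES.
Both conditions hold? YES.

YES


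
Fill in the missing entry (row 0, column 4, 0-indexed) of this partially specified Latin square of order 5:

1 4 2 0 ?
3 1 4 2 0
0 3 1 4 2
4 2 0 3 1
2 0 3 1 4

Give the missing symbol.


Row 0 contains symbols [0, 1, 2, 4] — missing [3].
Column 4 contains symbols [0, 1, 2, 4] — missing [3].
The missing symbol must appear in both missing sets; intersection = [3].
Therefore the hidden value is 3.

Missing value = 3.


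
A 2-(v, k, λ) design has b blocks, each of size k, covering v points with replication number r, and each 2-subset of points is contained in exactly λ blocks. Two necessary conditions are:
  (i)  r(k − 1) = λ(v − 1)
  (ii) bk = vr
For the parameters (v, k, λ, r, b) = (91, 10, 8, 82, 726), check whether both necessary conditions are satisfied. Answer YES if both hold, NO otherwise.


Condition (i): r(k − 1) = 82·9 = 738; λ(v − 1) = 8·90 = 720. Match? NO.
Condition (ii): bk = 726·10 = 7260; vr = 91·82 = 7462. Match? NO.
Both conditions hold? NO.

NO


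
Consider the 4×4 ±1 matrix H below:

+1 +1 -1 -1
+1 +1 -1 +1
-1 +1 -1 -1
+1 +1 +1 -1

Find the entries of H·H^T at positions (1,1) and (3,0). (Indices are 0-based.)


Row 0 of H: [1, 1, -1, -1].
Row 1 of H: [1, 1, -1, 1].
Row 3 of H: [1, 1, 1, -1].
(H·H^T)[1][1] = Σ_j H[1][j]·H[1][j] = (1)² + (1)² + (-1)² + (1)² = 1 + 1 + 1 + 1 = 4.
(H·H^T)[3][0] = Σ_j H[3][j]·H[0][j] = (1)·(1) + (1)·(1) + (1)·(-1) + (-1)·(-1) = 1 + 1 + -1 + 1 = 2.
Rows 3 and 0 are not orthogonal (dot product = 2 ≠ 0), so H is not a Hadamard matrix.

(1,1) entry = 4; (3,0) entry = 2.


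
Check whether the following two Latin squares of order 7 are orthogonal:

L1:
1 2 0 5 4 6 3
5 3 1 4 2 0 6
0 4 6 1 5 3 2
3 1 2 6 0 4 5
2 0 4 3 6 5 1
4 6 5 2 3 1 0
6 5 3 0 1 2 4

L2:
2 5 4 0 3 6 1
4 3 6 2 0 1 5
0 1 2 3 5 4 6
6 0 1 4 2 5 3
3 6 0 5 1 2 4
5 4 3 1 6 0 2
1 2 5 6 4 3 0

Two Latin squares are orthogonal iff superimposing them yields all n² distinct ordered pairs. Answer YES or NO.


Form the n² = 49 superimposed pairs (L1[i][j], L2[i][j]), row by row (rows and columns indexed from 0):
row 0: (1,2) (2,5) (0,4) (5,0) (4,3) (6,6) (3,1)
row 1: (5,4) (3,3) (1,6) (4,2) (2,0) (0,1) (6,5)
row 2: (0,0) (4,1) (6,2) (1,3) (5,5) (3,4) (2,6)
row 3: (3,6) (1,0) (2,1) (6,4) (0,2) (4,5) (5,3)
row 4: (2,3) (0,6) (4,0) (3,5) (6,1) (5,2) (1,4)
row 5: (4,5) (6,4) (5,3) (2,1) (3,6) (1,0) (0,2)
row 6: (6,1) (5,2) (3,5) (0,6) (1,4) (2,3) (4,0)
Orthogonality requires all 49 pairs distinct.
But the pair (4,5) repeats: cell (3,5) has L1 = 4, L2 = 5, and cell (5,0) has L1 = 4, L2 = 5.
A repeated pair means some other pair never occurs (only 35 distinct pairs out of 49), so the squares are not orthogonal.
Conclusion: NO.

NO


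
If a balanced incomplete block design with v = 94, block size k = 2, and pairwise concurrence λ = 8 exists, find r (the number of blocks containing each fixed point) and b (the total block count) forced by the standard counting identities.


Any 2-(v, k, λ) BIBD satisfies two necessary conditions:
  (i)  Each point sits in r blocks, and counting incidences through any fixed point gives r(k − 1) = λ(v − 1), so r = λ(v − 1)/(k − 1).
  (ii) Total incidences bk = vr, so b = vr/k.
Step 1: r = λ(v − 1)/(k − 1) = 8·(94 − 1)/(2 − 1) = 8·93/1 = 744/1 = 744.
Step 2: b = vr/k = 94·744/2 = 69936/2 = 34968.
Check integrality: r = 744 ∈ Z ✓, b = 34968 ∈ Z ✓.
(These identities are necessary conditions: they determine r and b for any design with these parameters, but do not by themselves prove that one exists.)

r = 744, b = 34968.


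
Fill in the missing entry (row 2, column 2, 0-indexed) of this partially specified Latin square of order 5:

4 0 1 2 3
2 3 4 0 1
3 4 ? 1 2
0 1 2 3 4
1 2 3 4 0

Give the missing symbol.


Row 2 contains symbols [1, 2, 3, 4] — missing [0].
Column 2 contains symbols [1, 2, 3, 4] — missing [0].
The missing symbol must appear in both missing sets; intersection = [0].
Therefore the hidden value is 0.

Missing value = 0.


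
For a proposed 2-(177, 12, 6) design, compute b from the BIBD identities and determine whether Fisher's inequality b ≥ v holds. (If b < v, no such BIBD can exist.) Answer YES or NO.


r = λ(v − 1)/(k − 1) = 6·176/11 = 96.
b = vr/k = 177·96/12 = 1416.
Fisher's inequality: b ≥ v ⇔ 1416 ≥ 177? YES.

YES


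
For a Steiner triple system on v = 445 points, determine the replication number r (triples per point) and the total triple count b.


An STS(v) is a 2-(v, 3, 1) BIBD: block size k = 3, λ = 1.
Replication: r(k − 1) = λ(v − 1) ⇒ r·2 = 445 − 1 = 444 ⇒ r = 222.
Block count: bk = vr ⇒ b·3 = 445·222 = 98790 ⇒ b = 32930.

r = 222, b = 32930.


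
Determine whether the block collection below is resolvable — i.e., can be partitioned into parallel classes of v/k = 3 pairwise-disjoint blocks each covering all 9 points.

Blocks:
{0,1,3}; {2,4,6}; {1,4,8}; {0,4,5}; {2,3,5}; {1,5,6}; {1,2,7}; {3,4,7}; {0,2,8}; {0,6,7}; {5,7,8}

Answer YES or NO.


v = 9, block size k = 3, number of blocks = 11.
For resolvability, blocks must partition into parallel classes of size v/k = 3.
Total blocks must therefore be a multiple of 3: 11 = 3·3 + 2 ⇒ not divisible ✗.
Resolvable? NO.

NO


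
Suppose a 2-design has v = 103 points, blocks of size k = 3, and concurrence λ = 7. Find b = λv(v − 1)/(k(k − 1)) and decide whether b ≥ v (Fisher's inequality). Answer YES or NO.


r = λ(v − 1)/(k − 1) = 7·102/2 = 357.
b = vr/k = 103·357/3 = 12257.
Fisher's inequality: b ≥ v ⇔ 12257 ≥ 103? YES.

YES


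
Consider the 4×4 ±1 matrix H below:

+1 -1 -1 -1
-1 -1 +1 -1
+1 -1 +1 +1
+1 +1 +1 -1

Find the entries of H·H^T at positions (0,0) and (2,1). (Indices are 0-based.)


Row 0 of H: [1, -1, -1, -1].
Row 1 of H: [-1, -1, 1, -1].
Row 2 of H: [1, -1, 1, 1].
(H·H^T)[0][0] = Σ_j H[0][j]·H[0][j] = (1)² + (-1)² + (-1)² + (-1)² = 1 + 1 + 1 + 1 = 4.
(H·H^T)[2][1] = Σ_j H[2][j]·H[1][j] = (1)·(-1) + (-1)·(-1) + (1)·(1) + (1)·(-1) = -1 + 1 + 1 + -1 = 0.
So rows 2 and 1 are orthogonal; the diagonal entry equals n = 4.

(0,0) entry = 4; (2,1) entry = 0.


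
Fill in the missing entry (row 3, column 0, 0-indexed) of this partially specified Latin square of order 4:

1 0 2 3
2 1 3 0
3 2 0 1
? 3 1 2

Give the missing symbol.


Row 3 contains symbols [1, 2, 3] — missing [0].
Column 0 contains symbols [1, 2, 3] — missing [0].
The missing symbol must appear in both missing sets; intersection = [0].
Therefore the hidden value is 0.

Missing value = 0.


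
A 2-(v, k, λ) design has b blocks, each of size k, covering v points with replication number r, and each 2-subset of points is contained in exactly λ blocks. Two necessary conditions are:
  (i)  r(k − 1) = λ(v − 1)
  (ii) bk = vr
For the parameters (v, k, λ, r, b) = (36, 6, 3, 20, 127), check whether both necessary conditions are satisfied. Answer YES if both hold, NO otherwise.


Condition (i): r(k − 1) = 20·5 = 100; λ(v − 1) = 3·35 = 105. Match? NO.
Condition (ii): bk = 127·6 = 762; vr = 36·20 = 720. Match? NO.
Both conditions hold? NO.

NO


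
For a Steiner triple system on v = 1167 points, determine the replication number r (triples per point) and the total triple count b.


An STS(v) is a 2-(v, 3, 1) BIBD: block size k = 3, λ = 1.
Replication: r(k − 1) = λ(v − 1) ⇒ r·2 = 1167 − 1 = 1166 ⇒ r = 583.
Block count: b = v(v − 1)/6 = 1167·1166/6 = 1360722/6 = 226787.

r = 583, b = 226787.


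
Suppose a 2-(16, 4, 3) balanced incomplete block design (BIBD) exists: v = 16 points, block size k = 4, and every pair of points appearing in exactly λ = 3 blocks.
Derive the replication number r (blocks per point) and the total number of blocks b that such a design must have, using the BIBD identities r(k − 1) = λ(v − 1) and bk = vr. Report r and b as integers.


Any 2-(v, k, λ) BIBD satisfies two necessary conditions:
  (i)  Each point sits in r blocks, and counting incidences through any fixed point gives r(k − 1) = λ(v − 1), so r = λ(v − 1)/(k − 1).
  (ii) Total incidences bk = vr, so b = vr/k.
Step 1: r = λ(v − 1)/(k − 1) = 3·(16 − 1)/(4 − 1) = 3·15/3 = 45/3 = 15.
Step 2: b = vr/k = 16·15/4 = 240/4 = 60.
Check integrality: r = 15 ∈ Z ✓, b = 60 ∈ Z ✓.
(These identities are necessary conditions: they determine r and b for any design with these parameters, but do not by themselves prove that one exists.)

r = 15, b = 60.


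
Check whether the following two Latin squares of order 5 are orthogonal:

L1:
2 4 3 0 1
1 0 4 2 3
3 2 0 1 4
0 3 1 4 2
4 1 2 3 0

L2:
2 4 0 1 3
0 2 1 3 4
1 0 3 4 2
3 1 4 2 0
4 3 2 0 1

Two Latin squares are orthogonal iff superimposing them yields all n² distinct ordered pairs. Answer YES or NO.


Form the n² = 25 superimposed pairs (L1[i][j], L2[i][j]), row by row (rows and columns indexed from 0):
row 0: (2,2) (4,4) (3,0) (0,1) (1,3)
row 1: (1,0) (0,2) (4,1) (2,3) (3,4)
row 2: (3,1) (2,0) (0,3) (1,4) (4,2)
row 3: (0,3) (3,1) (1,4) (4,2) (2,0)
row 4: (4,4) (1,3) (2,2) (3,0) (0,1)
Orthogonality requires all 25 pairs distinct.
But the pair (0,3) repeats: cell (2,2) has L1 = 0, L2 = 3, and cell (3,0) has L1 = 0, L2 = 3.
A repeated pair means some other pair never occurs (only 15 distinct pairs out of 25), so the squares are not orthogonal.
Conclusion: NO.

NO


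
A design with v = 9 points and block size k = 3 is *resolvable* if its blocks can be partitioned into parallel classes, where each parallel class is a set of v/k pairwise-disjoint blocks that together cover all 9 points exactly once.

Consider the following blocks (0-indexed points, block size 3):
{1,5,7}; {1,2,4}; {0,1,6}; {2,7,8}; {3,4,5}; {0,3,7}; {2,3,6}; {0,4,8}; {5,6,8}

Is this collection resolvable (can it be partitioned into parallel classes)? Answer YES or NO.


v = 9, block size k = 3, number of blocks = 9.
For resolvability, blocks must partition into parallel classes of size v/k = 3.
Total blocks must therefore be a multiple of 3: 9 = 3·3 + 0 ⇒ divisible ✓.
Greedy packing gives 3 candidate class(es). Each should be a full parallel class (size 3, covers all 9 points).
  Class 1 (3 blocks): {1,5,7}; {2,3,6}; {0,4,8}. Points covered: [0, 1, 2, 3, 4, 5, 6, 7, 8].
  Class 2 (3 blocks): {1,2,4}; {0,3,7}; {5,6,8}. Points covered: [0, 1, 2, 3, 4, 5, 6, 7, 8].
  Class 3 (3 blocks): {0,1,6}; {2,7,8}; {3,4,5}. Points covered: [0, 1, 2, 3, 4, 5, 6, 7, 8].
All classes full (size 3)? YES. All classes cover every point? YES.
Resolvable? YES.

YES


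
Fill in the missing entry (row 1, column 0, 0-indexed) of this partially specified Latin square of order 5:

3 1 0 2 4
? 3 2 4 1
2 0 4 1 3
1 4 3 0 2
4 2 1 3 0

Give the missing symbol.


Row 1 contains symbols [1, 2, 3, 4] — missing [0].
Column 0 contains symbols [1, 2, 3, 4] — missing [0].
The missing symbol must appear in both missing sets; intersection = [0].
Therefore the hidden value is 0.

Missing value = 0.


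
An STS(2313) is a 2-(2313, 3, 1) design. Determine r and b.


An STS(v) is a 2-(v, 3, 1) BIBD: block size k = 3, λ = 1.
Replication: r(k − 1) = λ(v − 1) ⇒ r·2 = 2313 − 1 = 2312 ⇒ r = 1156.
Block count: bk = vr ⇒ b·3 = 2313·1156 = 2673828 ⇒ b = 891276.
(Check via b = v(v − 1)/6 = 2313·2312/6 = 5347656/6 = 891276.)

r = 1156, b = 891276.


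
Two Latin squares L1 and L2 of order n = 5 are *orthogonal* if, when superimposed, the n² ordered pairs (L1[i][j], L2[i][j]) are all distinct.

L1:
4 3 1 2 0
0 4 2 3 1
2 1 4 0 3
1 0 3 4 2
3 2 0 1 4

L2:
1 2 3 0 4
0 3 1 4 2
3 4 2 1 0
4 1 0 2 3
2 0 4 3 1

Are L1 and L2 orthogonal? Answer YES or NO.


Form the n² = 25 superimposed pairs (L1[i][j], L2[i][j]), row by row (rows and columns indexed from 0):
row 0: (4,1) (3,2) (1,3) (2,0) (0,4)
row 1: (0,0) (4,3) (2,1) (3,4) (1,2)
row 2: (2,3) (1,4) (4,2) (0,1) (3,0)
row 3: (1,4) (0,1) (3,0) (4,2) (2,3)
row 4: (3,2) (2,0) (0,4) (1,3) (4,1)
Orthogonality requires all 25 pairs distinct.
But the pair (1,4) repeats: cell (2,1) has L1 = 1, L2 = 4, and cell (3,0) has L1 = 1, L2 = 4.
A repeated pair means some other pair never occurs (only 15 distinct pairs out of 25), so the squares are not orthogonal.
Conclusion: NO.

NO


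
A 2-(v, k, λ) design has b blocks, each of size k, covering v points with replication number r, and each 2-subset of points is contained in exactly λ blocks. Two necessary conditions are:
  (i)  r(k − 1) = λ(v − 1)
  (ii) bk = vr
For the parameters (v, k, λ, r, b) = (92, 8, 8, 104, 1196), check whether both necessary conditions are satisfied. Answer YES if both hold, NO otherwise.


Condition (i): r(k − 1) = 104·7 = 728; λ(v − 1) = 8·91 = 728. Match? YES.
Condition (ii): bk = 1196·8 = 9568; vr = 92·104 = 9568. Match? YES.
Both conditions hold? YES.

YES


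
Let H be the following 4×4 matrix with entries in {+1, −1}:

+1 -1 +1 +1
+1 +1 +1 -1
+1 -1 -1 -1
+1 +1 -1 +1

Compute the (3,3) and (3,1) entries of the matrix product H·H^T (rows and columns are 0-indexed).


Row 1 of H: [1, 1, 1, -1].
Row 3 of H: [1, 1, -1, 1].
(H·H^T)[3][3] = Σ_j H[3][j]·H[3][j] = (1)² + (1)² + (-1)² + (1)² = 1 + 1 + 1 + 1 = 4.
(H·H^T)[3][1] = Σ_j H[3][j]·H[1][j] = (1)·(1) + (1)·(1) + (-1)·(1) + (1)·(-1) = 1 + 1 + -1 + -1 = 0.
So rows 3 and 1 are orthogonal; the diagonal entry equals n = 4.

(3,3) entry = 4; (3,1) entry = 0.


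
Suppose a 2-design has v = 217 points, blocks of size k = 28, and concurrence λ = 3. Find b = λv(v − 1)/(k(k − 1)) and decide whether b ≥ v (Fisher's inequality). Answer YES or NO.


b = λv(v − 1)/(k(k − 1)) = 3·217·216/(28·27) = 140616/756 = 186.
Compare with v = 217: b < v, so Fisher's inequality fails.

NO


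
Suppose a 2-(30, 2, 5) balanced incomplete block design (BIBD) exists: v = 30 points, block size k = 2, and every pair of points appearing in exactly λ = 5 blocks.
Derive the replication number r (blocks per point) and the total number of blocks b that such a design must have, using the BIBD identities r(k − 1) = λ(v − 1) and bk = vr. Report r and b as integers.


Any 2-(v, k, λ) BIBD satisfies two necessary conditions:
  (i)  Each point sits in r blocks, and counting incidences through any fixed point gives r(k − 1) = λ(v − 1), so r = λ(v − 1)/(k − 1).
  (ii) Total incidences bk = vr, so b = vr/k.
Step 1: r = λ(v − 1)/(k − 1) = 5·(30 − 1)/(2 − 1) = 5·29/1 = 145/1 = 145.
Step 2: b = vr/k = 30·145/2 = 4350/2 = 2175.
Check integrality: r = 145 ∈ Z ✓, b = 2175 ∈ Z ✓.
(These identities are necessary conditions: they determine r and b for any design with these parameters, but do not by themselves prove that one exists.)

r = 145, b = 2175.


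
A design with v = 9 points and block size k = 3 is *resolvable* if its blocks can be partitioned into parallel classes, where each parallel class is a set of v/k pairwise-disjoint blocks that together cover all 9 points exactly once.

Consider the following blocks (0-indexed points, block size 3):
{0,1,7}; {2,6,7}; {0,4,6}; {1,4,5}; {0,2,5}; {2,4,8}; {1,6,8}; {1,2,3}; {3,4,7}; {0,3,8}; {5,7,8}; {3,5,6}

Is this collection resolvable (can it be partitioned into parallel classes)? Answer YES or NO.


v = 9, block size k = 3, number of blocks = 12.
For resolvability, blocks must partition into parallel classes of size v/k = 3.
Total blocks must therefore be a multiple of 3: 12 = 3·4 + 0 ⇒ divisible ✓.
Greedy packing gives 4 candidate class(es). Each should be a full parallel class (size 3, covers all 9 points).
  Class 1 (3 blocks): {0,1,7}; {2,4,8}; {3,5,6}. Points covered: [0, 1, 2, 3, 4, 5, 6, 7, 8].
  Class 2 (3 blocks): {2,6,7}; {1,4,5}; {0,3,8}. Points covered: [0, 1, 2, 3, 4, 5, 6, 7, 8].
  Class 3 (3 blocks): {0,4,6}; {1,2,3}; {5,7,8}. Points covered: [0, 1, 2, 3, 4, 5, 6, 7, 8].
  Class 4 (3 blocks): {0,2,5}; {1,6,8}; {3,4,7}. Points covered: [0, 1, 2, 3, 4, 5, 6, 7, 8].
All classes full (size 3)? YES. All classes cover every point? YES.
Resolvable? YES.

YES


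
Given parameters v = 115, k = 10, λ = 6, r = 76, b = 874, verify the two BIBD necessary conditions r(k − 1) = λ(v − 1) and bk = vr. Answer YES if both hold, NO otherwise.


Condition (i): r(k − 1) = 76·9 = 684; λ(v − 1) = 6·114 = 684. Match? YES.
Condition (ii): bk = 874·10 = 8740; vr = 115·76 = 8740. Match? YES.
Both conditions hold? YES.

YES


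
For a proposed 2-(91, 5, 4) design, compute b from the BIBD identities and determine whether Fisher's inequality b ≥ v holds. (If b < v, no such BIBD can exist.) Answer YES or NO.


b = λv(v − 1)/(k(k − 1)) = 4·91·90/(5·4) = 32760/20 = 1638.
Compare with v = 91: b ≥ v, so Fisher's inequality holds.

YES


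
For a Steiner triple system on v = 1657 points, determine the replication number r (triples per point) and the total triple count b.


An STS(v) is a 2-(v, 3, 1) BIBD: block size k = 3, λ = 1.
Replication: r(k − 1) = λ(v − 1) ⇒ r·2 = 1657 − 1 = 1656 ⇒ r = 828.
Block count: b = v(v − 1)/6 = 1657·1656/6 = 2743992/6 = 457332.
(Check via bk = vr: 457332·3 = 1371996 = 1657·828 = 1371996 ✓.)

r = 828, b = 457332.


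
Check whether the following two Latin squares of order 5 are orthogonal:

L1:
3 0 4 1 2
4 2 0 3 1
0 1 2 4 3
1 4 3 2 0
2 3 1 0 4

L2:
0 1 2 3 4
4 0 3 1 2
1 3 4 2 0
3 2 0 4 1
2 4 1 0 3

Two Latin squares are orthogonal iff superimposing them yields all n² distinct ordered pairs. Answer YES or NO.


Form the n² = 25 superimposed pairs (L1[i][j], L2[i][j]), row by row (rows and columns indexed from 0):
row 0: (3,0) (0,1) (4,2) (1,3) (2,4)
row 1: (4,4) (2,0) (0,3) (3,1) (1,2)
row 2: (0,1) (1,3) (2,4) (4,2) (3,0)
row 3: (1,3) (4,2) (3,0) (2,4) (0,1)
row 4: (2,2) (3,4) (1,1) (0,0) (4,3)
Orthogonality requires all 25 pairs distinct.
But the pair (0,1) repeats: cell (0,1) has L1 = 0, L2 = 1, and cell (2,0) has L1 = 0, L2 = 1.
A repeated pair means some other pair never occurs (only 15 distinct pairs out of 25), so the squares are not orthogonal.
Conclusion: NO.

NO


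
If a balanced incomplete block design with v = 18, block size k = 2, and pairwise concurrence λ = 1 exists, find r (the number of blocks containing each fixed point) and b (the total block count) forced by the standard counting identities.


Any 2-(v, k, λ) BIBD satisfies two necessary conditions:
  (i)  Each point sits in r blocks, and counting incidences through any fixed point gives r(k − 1) = λ(v − 1), so r = λ(v − 1)/(k − 1).
  (ii) Total incidences bk = vr, so b = vr/k.
Step 1: r = λ(v − 1)/(k − 1) = 1·(18 − 1)/(2 − 1) = 1·17/1 = 17/1 = 17.
Step 2: b = vr/k = 18·17/2 = 306/2 = 153.
Check integrality: r = 17 ∈ Z ✓, b = 153 ∈ Z ✓.
(These identities are necessary conditions: they determine r and b for any design with these parameters, but do not by themselves prove that one exists.)

r = 17, b = 153.


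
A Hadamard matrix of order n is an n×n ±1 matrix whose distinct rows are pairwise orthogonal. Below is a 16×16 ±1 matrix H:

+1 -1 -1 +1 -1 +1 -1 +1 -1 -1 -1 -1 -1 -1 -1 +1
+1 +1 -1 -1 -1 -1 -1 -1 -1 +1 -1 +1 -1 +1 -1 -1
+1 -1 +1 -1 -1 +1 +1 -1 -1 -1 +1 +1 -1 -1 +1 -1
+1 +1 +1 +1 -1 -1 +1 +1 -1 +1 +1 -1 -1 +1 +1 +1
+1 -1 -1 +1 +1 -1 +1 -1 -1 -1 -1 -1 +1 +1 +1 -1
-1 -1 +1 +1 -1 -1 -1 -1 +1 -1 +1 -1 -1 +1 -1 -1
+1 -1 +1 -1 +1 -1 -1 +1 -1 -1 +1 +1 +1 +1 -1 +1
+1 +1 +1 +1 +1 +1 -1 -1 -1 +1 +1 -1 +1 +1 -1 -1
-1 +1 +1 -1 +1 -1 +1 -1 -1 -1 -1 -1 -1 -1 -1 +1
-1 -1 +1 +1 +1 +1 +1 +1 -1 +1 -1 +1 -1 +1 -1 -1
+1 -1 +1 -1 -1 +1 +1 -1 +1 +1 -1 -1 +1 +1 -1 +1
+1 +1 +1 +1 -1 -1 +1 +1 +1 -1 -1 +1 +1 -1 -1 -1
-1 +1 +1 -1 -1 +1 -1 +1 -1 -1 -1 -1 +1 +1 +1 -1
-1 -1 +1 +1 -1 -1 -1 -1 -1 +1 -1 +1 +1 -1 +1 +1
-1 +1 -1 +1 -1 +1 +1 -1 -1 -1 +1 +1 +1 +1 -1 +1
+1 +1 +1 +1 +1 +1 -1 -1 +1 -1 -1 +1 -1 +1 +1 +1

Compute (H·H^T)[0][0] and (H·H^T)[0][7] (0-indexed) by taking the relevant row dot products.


Row 0 of H: [1, -1, -1, 1, -1, 1, -1, 1, -1, -1, -1, -1, -1, -1, -1, 1].
Row 7 of H: [1, 1, 1, 1, 1, 1, -1, -1, -1, 1, 1, -1, 1, 1, -1, -1].
(H·H^T)[0][0] = Σ_j H[0][j]·H[0][j] = (1)² + (-1)² + (-1)² + (1)² + (-1)² + (1)² + (-1)² + (1)² + (-1)² + (-1)² + (-1)² + (-1)² + (-1)² + (-1)² + (-1)² + (1)² = 1 + 1 + 1 + 1 + 1 + 1 + 1 + 1 + 1 + 1 + 1 + 1 + 1 + 1 + 1 + 1 = 16.
(H·H^T)[0][7] = Σ_j H[0][j]·H[7][j] = (1)·(1) + (-1)·(1) + (-1)·(1) + (1)·(1) + (-1)·(1) + (1)·(1) + (-1)·(-1) + (1)·(-1) + (-1)·(-1) + (-1)·(1) + (-1)·(1) + (-1)·(-1) + (-1)·(1) + (-1)·(1) + (-1)·(-1) + (1)·(-1) = 1 + -1 + -1 + 1 + -1 + 1 + 1 + -1 + 1 + -1 + -1 + 1 + -1 + -1 + 1 + -1 = -2.
Rows 0 and 7 are not orthogonal (dot product = -2 ≠ 0), so H is not a Hadamard matrix.

(0,0) entry = 16; (0,7) entry = -2.
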